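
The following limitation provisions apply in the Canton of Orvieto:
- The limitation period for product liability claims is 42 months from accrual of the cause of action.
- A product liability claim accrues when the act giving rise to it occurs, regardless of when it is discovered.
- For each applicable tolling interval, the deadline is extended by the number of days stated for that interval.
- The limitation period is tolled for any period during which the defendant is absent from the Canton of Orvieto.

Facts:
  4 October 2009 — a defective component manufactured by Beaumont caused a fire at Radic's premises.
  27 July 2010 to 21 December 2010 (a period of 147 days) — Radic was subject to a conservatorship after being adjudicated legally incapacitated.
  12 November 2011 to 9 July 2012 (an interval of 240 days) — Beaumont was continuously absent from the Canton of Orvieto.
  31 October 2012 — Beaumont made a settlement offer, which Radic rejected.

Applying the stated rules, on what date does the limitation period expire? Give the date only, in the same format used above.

30 November 2013

The claim accrued on 4 October 2009, when the wrongful act occurred.
42 months from 4 October 2009 is 4 April 2013.
The period was tolled for 240 days by the defendant's absence from the jurisdiction (12 November 2011 to 9 July 2012), pushing the deadline to 30 November 2013.
No stated provision tolls the period for the plaintiff's incapacity, so the interval from 27 July 2010 to 21 December 2010 has no effect on the deadline.
None of the other events listed affects the running of the period under the stated rules.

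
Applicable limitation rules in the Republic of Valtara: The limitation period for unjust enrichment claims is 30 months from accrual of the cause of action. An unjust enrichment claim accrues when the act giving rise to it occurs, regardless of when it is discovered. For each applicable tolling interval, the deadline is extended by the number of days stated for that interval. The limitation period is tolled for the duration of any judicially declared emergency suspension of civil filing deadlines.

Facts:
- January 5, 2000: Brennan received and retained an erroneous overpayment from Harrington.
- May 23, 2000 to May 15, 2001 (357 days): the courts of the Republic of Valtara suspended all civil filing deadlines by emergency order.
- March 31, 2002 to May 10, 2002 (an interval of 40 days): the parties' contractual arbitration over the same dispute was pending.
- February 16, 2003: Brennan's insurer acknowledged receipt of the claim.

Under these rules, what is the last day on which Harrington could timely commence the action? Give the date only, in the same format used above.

June 27, 2003

The claim accrued on January 5, 2000, when the wrongful act occurred.
30 months from January 5, 2000 is July 5, 2002.
Because the emergency suspension of filing deadlines ran from May 23, 2000 to May 15, 2001, the deadline is extended by 357 days to June 27, 2003.
Although a pending arbitration ran from March 31, 2002 to May 10, 2002, the stated rules do not make that a tolling event, so it is disregarded.
The other events in the timeline have no effect on the limitation period under the stated rules.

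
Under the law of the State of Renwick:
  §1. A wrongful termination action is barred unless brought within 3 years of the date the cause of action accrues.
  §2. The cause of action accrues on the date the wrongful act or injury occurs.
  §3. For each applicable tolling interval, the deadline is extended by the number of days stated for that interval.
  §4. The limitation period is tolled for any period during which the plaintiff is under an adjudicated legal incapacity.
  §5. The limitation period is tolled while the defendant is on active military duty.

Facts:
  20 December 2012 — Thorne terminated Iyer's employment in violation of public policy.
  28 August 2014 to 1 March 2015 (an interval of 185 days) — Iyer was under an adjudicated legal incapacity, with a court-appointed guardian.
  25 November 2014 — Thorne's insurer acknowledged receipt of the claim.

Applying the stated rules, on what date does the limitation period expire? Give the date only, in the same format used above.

The cause of action accrued on 20 December 2012, the date of the act.
The untolled deadline — 3 years after 20 December 2012 — is 20 December 2015.
The period was tolled for 185 days by the plaintiff's legal incapacity (28 August 2014 to 1 March 2015), pushing the deadline to 22 June 2016.
None of the other events listed affects the running of the period under the stated rules.

22 June 2016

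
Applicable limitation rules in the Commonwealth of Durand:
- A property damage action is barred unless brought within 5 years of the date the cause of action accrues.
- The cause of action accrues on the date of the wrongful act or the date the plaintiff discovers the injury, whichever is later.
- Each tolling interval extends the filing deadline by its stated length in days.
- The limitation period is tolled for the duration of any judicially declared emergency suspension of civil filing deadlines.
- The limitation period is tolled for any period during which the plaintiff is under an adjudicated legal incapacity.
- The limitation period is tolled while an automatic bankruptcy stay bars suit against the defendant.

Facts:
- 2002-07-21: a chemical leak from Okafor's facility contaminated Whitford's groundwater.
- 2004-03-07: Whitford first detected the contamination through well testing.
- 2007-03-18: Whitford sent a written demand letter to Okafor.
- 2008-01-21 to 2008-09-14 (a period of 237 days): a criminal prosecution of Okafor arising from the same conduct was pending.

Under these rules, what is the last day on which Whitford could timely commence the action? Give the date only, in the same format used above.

2009-03-07

The claim accrued on 2004-03-07 — the later of the 2002-07-21 act and the 2004-03-07 discovery.
The untolled deadline — 5 years after 2004-03-07 — is 2009-03-07.
No stated provision tolls the period for a criminal prosecution, so the interval from 2008-01-21 to 2008-09-14 has no effect on the deadline.
None of the other events listed affects the running of the period under the stated rules.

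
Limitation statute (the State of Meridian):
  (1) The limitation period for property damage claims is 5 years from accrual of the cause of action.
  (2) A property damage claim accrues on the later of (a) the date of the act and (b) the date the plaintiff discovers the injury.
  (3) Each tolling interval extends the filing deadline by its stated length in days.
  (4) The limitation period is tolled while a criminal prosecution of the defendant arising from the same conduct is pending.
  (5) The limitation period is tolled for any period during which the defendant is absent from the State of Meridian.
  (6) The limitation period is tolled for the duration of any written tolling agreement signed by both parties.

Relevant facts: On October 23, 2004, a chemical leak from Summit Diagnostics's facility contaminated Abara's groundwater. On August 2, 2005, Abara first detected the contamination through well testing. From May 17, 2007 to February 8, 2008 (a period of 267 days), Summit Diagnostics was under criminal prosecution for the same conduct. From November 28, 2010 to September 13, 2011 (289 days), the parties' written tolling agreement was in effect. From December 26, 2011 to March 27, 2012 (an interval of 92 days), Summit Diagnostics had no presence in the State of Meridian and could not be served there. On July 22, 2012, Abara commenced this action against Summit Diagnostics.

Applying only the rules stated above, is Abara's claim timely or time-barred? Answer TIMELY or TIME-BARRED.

Taking the later of the act (October 23, 2004) and discovery (August 2, 2005), the claim accrued on August 2, 2005.
The untolled deadline — 5 years after August 2, 2005 — is August 2, 2010.
The pending criminal prosecution from May 17, 2007 to February 8, 2008 tolled the period for 267 days, extending the deadline to April 26, 2011.
The period was tolled for 289 days by the written tolling agreement (November 28, 2010 to September 13, 2011), pushing the deadline to February 9, 2012.
Because the defendant's absence from the jurisdiction ran from December 26, 2011 to March 27, 2012, the deadline is extended by 92 days to May 11, 2012.
Filing on July 22, 2012 missed the May 11, 2012 deadline — the action is time-barred.

TIME-BARRED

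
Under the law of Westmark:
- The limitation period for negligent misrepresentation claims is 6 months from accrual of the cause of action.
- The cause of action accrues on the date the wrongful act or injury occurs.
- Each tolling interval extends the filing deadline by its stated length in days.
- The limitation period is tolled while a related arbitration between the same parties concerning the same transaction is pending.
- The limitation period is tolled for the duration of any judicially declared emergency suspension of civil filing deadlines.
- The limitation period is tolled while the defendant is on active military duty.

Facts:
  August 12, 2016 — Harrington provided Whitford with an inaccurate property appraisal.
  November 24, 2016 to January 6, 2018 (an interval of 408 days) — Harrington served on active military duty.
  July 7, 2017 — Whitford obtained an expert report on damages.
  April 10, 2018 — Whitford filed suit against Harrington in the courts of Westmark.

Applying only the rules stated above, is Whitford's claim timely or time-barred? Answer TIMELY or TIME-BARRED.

The cause of action accrued on August 12, 2016, the date of the act.
Adding the 6 months base period to August 12, 2016 gives a deadline of February 12, 2017, before any tolling.
The period was tolled for 408 days by the defendant's active military service (November 24, 2016 to January 6, 2018), pushing the deadline to March 27, 2018.
None of the other events listed affects the running of the period under the stated rules.
Whitford filed on April 10, 2018, after the March 27, 2018 deadline, so the action is time-barred.

TIME-BARRED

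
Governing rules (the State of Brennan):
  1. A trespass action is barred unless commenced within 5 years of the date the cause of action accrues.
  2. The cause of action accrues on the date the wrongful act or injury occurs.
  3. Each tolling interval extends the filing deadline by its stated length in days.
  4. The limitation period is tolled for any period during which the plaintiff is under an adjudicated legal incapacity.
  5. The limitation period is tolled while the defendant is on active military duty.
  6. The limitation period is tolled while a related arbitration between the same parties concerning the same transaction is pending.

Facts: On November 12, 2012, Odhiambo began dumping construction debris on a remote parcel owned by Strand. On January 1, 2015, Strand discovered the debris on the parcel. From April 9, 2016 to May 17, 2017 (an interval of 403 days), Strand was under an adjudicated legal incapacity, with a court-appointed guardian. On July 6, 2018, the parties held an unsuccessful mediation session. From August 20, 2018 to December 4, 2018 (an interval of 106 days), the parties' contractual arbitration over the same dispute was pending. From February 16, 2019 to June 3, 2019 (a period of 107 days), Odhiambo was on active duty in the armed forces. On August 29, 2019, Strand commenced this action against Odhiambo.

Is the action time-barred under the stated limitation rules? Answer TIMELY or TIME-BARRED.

TIME-BARRED

Because the rule ties accrual to occurrence, the claim accrued on November 12, 2012, not on the January 1, 2015 discovery date.
Adding the 5 years base period to November 12, 2012 gives a deadline of November 12, 2017, before any tolling.
Because the plaintiff's legal incapacity ran from April 9, 2016 to May 17, 2017, the deadline is extended by 403 days to December 20, 2018.
The pending related arbitration from August 20, 2018 to December 4, 2018 tolled the period for 106 days, extending the deadline to April 5, 2019.
Because the defendant's active military service ran from February 16, 2019 to June 3, 2019, the deadline is extended by 107 days to July 21, 2019.
Nothing else in the chronology tolls or restarts the period.
Strand filed on August 29, 2019, after the July 21, 2019 deadline, so the action is time-barred.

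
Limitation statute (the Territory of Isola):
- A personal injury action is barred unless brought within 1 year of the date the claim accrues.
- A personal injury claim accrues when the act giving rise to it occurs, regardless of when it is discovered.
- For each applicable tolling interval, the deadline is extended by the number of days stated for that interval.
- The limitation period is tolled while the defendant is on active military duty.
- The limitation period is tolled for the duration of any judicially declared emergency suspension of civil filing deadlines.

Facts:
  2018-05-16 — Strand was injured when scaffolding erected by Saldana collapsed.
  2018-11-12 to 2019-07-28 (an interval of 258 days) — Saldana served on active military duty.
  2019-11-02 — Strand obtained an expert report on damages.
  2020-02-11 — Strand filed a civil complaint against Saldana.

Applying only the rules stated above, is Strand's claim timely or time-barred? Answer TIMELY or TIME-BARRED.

TIME-BARRED

The claim accrued on 2018-05-16, when the wrongful act occurred.
Adding the 1 year base period to 2018-05-16 gives a deadline of 2019-05-16, before any tolling.
The defendant's active military service from 2018-11-12 to 2019-07-28 tolled the period for 258 days, extending the deadline to 2020-01-29.
Nothing else in the chronology tolls or restarts the period.
Strand filed on 2020-02-11, after the 2020-01-29 deadline, so the action is time-barred.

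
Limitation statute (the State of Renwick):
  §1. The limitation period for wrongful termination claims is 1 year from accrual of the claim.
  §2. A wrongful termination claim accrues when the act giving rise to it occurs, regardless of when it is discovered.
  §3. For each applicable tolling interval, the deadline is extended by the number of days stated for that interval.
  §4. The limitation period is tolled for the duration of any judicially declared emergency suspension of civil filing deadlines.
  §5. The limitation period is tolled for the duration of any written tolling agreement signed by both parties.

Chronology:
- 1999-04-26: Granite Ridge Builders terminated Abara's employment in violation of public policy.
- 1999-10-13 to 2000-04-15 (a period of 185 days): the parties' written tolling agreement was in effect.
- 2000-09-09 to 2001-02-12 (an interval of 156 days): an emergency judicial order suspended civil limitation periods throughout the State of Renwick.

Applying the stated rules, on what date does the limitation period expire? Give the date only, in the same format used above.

The limitation period began to run on 1999-04-26.
Adding the 1 year base period to 1999-04-26 gives a deadline of 2000-04-26, before any tolling.
The period was tolled for 185 days by the written tolling agreement (1999-10-13 to 2000-04-15), pushing the deadline to 2000-10-28.
The period was tolled for 156 days by the emergency suspension of filing deadlines (2000-09-09 to 2001-02-12), pushing the deadline to 2001-04-02.

2001-04-02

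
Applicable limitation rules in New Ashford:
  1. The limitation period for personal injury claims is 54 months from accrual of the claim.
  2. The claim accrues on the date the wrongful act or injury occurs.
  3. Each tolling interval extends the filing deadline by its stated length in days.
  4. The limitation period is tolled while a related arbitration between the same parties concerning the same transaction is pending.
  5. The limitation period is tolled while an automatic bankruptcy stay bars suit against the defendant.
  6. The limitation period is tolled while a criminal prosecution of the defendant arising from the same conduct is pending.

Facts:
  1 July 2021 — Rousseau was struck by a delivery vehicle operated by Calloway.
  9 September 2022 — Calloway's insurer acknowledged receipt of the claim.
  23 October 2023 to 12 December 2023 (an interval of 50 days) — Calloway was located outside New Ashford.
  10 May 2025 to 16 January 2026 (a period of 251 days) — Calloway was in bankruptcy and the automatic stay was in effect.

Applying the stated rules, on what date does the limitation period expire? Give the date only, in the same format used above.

9 September 2026

The claim accrued on 1 July 2021, when the wrongful act occurred.
Adding the 54 months base period to 1 July 2021 gives a deadline of 1 January 2026, before any tolling.
Because the automatic bankruptcy stay ran from 10 May 2025 to 16 January 2026, the deadline is extended by 251 days to 9 September 2026.
No stated provision tolls the period for the defendant's absence, so the interval from 23 October 2023 to 12 December 2023 has no effect on the deadline.
Nothing else in the chronology tolls or restarts the period.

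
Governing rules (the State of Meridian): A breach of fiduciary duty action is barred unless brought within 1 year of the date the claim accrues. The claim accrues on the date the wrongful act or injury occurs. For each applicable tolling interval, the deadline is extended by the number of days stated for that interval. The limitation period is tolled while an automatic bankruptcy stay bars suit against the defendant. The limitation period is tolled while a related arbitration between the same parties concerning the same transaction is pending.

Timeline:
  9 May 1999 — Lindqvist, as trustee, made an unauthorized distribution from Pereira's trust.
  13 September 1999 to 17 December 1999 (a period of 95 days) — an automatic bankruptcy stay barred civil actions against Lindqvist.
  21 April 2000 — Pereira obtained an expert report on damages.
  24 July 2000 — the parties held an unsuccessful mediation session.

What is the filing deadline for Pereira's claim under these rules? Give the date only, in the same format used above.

12 August 2000

The claim accrued on 9 May 1999, the date of the act.
The untolled deadline — 1 year after 9 May 1999 — is 9 May 2000.
The automatic bankruptcy stay from 13 September 1999 to 17 December 1999 tolled the period for 95 days, extending the deadline to 12 August 2000.
The other events in the timeline have no effect on the limitation period under the stated rules.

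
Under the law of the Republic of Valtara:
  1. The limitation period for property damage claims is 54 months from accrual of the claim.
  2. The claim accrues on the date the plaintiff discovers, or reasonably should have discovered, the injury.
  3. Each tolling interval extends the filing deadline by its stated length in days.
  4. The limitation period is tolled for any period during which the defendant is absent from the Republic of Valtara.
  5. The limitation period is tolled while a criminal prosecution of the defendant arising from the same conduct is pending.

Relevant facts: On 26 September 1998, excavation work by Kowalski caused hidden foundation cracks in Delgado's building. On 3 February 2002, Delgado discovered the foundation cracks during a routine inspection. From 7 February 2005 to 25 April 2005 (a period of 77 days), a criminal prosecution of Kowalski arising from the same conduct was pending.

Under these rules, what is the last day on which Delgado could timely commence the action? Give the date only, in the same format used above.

Under the discovery rule, the claim accrued on 3 February 2002, when Delgado discovered the injury — not on the 26 September 1998 date of the underlying act.
54 months from 3 February 2002 is 3 August 2006.
Because the pending criminal prosecution ran from 7 February 2005 to 25 April 2005, the deadline is extended by 77 days to 19 October 2006.

19 October 2006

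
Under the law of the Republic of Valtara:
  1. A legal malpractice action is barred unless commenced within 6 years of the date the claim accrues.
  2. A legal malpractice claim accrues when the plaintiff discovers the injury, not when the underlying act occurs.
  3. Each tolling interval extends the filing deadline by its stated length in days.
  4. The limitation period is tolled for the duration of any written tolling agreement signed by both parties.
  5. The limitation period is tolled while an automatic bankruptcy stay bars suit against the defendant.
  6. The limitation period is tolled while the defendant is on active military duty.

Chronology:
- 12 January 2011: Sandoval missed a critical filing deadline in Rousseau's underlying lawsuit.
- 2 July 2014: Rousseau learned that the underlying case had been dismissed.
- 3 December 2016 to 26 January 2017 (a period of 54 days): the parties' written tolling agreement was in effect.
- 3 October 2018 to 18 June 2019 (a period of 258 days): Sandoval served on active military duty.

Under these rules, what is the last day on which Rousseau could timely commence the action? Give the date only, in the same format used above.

Under the discovery rule, the claim accrued on 2 July 2014, when Rousseau discovered the injury — not on the 12 January 2011 date of the underlying act.
The untolled deadline — 6 years after 2 July 2014 — is 2 July 2020.
The written tolling agreement from 3 December 2016 to 26 January 2017 tolled the period for 54 days, extending the deadline to 25 August 2020.
Because the defendant's active military service ran from 3 October 2018 to 18 June 2019, the deadline is extended by 258 days to 10 May 2021.

10 May 2021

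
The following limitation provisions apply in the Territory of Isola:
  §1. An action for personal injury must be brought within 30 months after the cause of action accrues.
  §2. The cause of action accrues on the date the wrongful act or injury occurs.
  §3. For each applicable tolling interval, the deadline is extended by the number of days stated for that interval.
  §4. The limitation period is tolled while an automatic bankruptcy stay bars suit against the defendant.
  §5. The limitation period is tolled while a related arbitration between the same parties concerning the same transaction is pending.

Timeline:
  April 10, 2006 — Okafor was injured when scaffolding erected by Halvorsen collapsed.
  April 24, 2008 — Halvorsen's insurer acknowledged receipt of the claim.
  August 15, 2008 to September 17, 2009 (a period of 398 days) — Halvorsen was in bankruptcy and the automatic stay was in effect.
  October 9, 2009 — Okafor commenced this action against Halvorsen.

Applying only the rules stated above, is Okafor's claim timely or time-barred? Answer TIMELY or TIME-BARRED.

The limitation period began to run on April 10, 2006.
The untolled deadline — 30 months after April 10, 2006 — is October 10, 2008.
The automatic bankruptcy stay from August 15, 2008 to September 17, 2009 tolled the period for 398 days, extending the deadline to November 12, 2009.
None of the other events listed affects the running of the period under the stated rules.
The October 9, 2009 filing precedes the November 12, 2009 deadline; the claim is timely.

TIMELY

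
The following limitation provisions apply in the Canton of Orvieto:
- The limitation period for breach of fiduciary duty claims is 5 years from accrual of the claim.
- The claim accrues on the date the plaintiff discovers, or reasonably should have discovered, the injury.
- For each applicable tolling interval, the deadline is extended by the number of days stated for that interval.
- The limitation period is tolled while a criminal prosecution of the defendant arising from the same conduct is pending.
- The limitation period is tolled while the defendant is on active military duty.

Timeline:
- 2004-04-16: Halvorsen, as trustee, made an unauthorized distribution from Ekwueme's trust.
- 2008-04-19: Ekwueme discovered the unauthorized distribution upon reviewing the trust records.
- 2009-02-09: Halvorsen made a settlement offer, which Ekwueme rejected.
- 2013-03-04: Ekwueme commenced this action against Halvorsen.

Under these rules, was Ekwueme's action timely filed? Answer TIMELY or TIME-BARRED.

TIMELY

Under the discovery rule, the claim accrued on 2008-04-19, when Ekwueme discovered the injury — not on the 2004-04-16 date of the underlying act.
The untolled deadline — 5 years after 2008-04-19 — is 2013-04-19.
None of the other events listed affects the running of the period under the stated rules.
Ekwueme filed on 2013-03-04, before the 2013-04-19 deadline, so the action is timely.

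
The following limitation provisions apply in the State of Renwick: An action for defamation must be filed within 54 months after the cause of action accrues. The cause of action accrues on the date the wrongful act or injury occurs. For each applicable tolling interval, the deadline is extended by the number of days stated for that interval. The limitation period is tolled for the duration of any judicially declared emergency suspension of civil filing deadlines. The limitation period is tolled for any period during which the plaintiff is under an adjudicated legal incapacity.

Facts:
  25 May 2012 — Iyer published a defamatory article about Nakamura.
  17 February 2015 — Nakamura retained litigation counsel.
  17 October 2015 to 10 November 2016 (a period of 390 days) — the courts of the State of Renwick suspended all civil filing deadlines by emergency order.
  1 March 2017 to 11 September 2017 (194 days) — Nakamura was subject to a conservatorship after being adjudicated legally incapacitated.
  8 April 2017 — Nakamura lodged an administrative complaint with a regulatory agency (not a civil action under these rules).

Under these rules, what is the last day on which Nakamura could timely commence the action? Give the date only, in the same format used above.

The limitation period began to run on 25 May 2012.
Adding the 54 months base period to 25 May 2012 gives a deadline of 25 November 2016, before any tolling.
The period was tolled for 390 days by the emergency suspension of filing deadlines (17 October 2015 to 10 November 2016), pushing the deadline to 20 December 2017.
The period was tolled for 194 days by the plaintiff's legal incapacity (1 March 2017 to 11 September 2017), pushing the deadline to 2 July 2018.
Nothing else in the chronology tolls or restarts the period.

2 July 2018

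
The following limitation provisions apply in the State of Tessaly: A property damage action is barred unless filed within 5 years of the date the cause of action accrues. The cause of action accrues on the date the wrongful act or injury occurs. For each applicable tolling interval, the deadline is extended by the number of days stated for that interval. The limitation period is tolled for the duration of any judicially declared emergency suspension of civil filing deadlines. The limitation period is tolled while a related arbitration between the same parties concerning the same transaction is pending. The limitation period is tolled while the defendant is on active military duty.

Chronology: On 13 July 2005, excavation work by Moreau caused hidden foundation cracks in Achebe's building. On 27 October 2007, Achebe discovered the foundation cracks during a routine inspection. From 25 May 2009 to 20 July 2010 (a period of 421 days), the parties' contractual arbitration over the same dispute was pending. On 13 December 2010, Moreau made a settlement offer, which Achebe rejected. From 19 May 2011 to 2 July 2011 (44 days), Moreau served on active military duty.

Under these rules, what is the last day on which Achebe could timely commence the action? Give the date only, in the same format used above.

21 October 2011

Because the rule ties accrual to occurrence, the claim accrued on 13 July 2005, not on the 27 October 2007 discovery date.
5 years from 13 July 2005 is 13 July 2010.
The pending related arbitration from 25 May 2009 to 20 July 2010 tolled the period for 421 days, extending the deadline to 7 September 2011.
Because the defendant's active military service ran from 19 May 2011 to 2 July 2011, the deadline is extended by 44 days to 21 October 2011.
Nothing else in the chronology tolls or restarts the period.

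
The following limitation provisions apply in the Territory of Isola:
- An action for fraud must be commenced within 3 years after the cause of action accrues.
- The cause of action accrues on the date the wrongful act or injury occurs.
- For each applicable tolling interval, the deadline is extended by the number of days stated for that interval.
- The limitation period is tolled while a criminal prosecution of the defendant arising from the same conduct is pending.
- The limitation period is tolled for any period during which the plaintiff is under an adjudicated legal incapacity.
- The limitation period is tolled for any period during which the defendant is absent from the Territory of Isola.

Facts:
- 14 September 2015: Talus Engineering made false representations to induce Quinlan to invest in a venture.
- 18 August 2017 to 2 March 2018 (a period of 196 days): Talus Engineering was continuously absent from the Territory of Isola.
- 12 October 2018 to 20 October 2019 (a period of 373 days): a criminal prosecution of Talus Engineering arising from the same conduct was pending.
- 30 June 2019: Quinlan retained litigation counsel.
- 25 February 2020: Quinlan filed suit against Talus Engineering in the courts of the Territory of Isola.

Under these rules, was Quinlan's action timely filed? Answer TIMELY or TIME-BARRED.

The limitation period began to run on 14 September 2015.
Adding the 3 years base period to 14 September 2015 gives a deadline of 14 September 2018, before any tolling.
The defendant's absence from the jurisdiction from 18 August 2017 to 2 March 2018 tolled the period for 196 days, extending the deadline to 29 March 2019.
Because the pending criminal prosecution ran from 12 October 2018 to 20 October 2019, the deadline is extended by 373 days to 5 April 2020.
None of the other events listed affects the running of the period under the stated rules.
Filing on 25 February 2020 beat the 5 April 2020 deadline — the action is timely.

TIMELY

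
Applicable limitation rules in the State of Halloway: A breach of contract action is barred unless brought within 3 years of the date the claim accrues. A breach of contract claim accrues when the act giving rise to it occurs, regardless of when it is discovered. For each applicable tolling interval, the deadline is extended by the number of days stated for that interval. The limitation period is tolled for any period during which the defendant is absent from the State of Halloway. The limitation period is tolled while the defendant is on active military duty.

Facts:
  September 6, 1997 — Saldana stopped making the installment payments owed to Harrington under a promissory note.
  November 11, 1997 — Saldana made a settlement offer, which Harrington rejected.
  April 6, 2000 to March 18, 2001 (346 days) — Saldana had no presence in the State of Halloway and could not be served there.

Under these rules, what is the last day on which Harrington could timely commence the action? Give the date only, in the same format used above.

The limitation period began to run on September 6, 1997.
Adding the 3 years base period to September 6, 1997 gives a deadline of September 6, 2000, before any tolling.
The defendant's absence from the jurisdiction from April 6, 2000 to March 18, 2001 tolled the period for 346 days, extending the deadline to August 18, 2001.
Nothing else in the chronology tolls or restarts the period.

August 18, 2001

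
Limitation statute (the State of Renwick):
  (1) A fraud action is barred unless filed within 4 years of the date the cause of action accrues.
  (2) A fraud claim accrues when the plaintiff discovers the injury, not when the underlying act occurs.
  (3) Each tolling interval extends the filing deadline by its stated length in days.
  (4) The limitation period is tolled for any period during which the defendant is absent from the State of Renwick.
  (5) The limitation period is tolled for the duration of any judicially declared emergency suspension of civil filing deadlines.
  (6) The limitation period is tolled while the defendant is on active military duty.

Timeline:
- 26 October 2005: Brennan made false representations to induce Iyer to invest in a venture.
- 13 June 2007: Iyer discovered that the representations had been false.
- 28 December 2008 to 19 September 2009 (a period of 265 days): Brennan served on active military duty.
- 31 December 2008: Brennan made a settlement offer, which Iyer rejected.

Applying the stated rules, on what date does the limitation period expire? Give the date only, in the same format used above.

4 March 2012

Under the discovery rule, the claim accrued on 13 June 2007, when Iyer discovered the injury — not on the 26 October 2005 date of the underlying act.
The untolled deadline — 4 years after 13 June 2007 — is 13 June 2011.
The period was tolled for 265 days by the defendant's active military service (28 December 2008 to 19 September 2009), pushing the deadline to 4 March 2012.
None of the other events listed affects the running of the period under the stated rules.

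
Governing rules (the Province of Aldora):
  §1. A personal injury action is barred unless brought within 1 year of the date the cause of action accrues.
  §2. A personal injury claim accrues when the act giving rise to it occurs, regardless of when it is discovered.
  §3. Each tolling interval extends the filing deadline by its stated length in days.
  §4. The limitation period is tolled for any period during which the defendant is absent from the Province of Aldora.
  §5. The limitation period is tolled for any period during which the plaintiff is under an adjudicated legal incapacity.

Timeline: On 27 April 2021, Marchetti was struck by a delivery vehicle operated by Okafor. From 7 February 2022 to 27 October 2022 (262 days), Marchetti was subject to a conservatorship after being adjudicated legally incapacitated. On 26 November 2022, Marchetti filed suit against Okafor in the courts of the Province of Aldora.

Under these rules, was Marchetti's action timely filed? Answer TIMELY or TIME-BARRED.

The limitation period began to run on 27 April 2021.
Adding the 1 year base period to 27 April 2021 gives a deadline of 27 April 2022, before any tolling.
The period was tolled for 262 days by the plaintiff's legal incapacity (7 February 2022 to 27 October 2022), pushing the deadline to 14 January 2023.
The 26 November 2022 filing precedes the 14 January 2023 deadline; the claim is timely.

TIMELY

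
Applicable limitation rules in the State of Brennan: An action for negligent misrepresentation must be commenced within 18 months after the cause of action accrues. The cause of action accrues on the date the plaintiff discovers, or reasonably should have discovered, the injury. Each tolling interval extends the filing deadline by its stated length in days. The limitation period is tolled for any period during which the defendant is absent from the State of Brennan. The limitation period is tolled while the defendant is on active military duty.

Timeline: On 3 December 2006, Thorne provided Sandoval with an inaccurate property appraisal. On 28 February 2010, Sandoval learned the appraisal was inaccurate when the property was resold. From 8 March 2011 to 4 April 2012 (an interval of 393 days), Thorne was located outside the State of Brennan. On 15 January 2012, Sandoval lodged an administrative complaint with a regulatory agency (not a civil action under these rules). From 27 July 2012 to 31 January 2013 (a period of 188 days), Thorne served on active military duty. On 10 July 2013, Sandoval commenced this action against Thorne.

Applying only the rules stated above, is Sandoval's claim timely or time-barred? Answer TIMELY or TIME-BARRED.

The claim did not accrue until Sandoval discovered the injury on 28 February 2010; the 3 December 2006 act date does not start the clock under the stated rule.
The untolled deadline — 18 months after 28 February 2010 — is 28 August 2011.
Because the defendant's absence from the jurisdiction ran from 8 March 2011 to 4 April 2012, the deadline is extended by 393 days to 24 September 2012.
The period was tolled for 188 days by the defendant's active military service (27 July 2012 to 31 January 2013), pushing the deadline to 31 March 2013.
The other events in the timeline have no effect on the limitation period under the stated rules.
Filing on 10 July 2013 missed the 31 March 2013 deadline — the action is time-barred.

TIME-BARRED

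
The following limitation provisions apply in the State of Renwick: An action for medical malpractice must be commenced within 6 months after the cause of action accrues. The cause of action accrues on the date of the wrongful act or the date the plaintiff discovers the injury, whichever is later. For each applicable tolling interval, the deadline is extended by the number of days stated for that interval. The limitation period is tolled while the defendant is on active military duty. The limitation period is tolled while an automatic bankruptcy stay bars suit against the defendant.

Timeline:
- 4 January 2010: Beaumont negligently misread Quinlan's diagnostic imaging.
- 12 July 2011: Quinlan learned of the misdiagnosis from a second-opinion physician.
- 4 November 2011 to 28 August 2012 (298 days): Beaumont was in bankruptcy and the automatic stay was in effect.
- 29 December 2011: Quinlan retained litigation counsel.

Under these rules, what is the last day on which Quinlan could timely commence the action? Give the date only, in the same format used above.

The claim accrued on 12 July 2011 — the later of the 4 January 2010 act and the 12 July 2011 discovery.
Adding the 6 months base period to 12 July 2011 gives a deadline of 12 January 2012, before any tolling.
Because the automatic bankruptcy stay ran from 4 November 2011 to 28 August 2012, the deadline is extended by 298 days to 5 November 2012.
Nothing else in the chronology tolls or restarts the period.

5 November 2012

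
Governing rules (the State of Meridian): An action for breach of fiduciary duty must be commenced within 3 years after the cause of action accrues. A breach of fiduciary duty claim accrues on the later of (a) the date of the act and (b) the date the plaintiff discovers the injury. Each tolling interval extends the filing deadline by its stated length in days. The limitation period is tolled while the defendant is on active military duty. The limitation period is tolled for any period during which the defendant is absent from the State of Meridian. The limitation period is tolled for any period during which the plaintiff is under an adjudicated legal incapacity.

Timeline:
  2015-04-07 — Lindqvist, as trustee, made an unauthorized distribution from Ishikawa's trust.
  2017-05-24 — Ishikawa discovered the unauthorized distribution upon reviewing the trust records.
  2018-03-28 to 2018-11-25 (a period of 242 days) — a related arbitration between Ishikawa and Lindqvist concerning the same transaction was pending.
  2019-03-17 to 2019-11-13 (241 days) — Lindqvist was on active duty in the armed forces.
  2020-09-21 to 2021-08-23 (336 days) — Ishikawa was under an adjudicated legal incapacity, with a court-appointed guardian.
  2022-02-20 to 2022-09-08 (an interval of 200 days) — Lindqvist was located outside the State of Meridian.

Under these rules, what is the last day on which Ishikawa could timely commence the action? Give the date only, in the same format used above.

2021-12-22

Because discovery on 2017-05-24 post-dates the 2015-04-07 act, accrual under the later-of rule falls on 2017-05-24.
The untolled deadline — 3 years after 2017-05-24 — is 2020-05-24.
The defendant's active military service from 2019-03-17 to 2019-11-13 tolled the period for 241 days, extending the deadline to 2021-01-20.
Because the plaintiff's legal incapacity ran from 2020-09-21 to 2021-08-23, the deadline is extended by 336 days to 2021-12-22.
By the time the defendant's absence from the jurisdiction began on 2022-02-20, the limitation period had already expired on 2021-12-22; that interval cannot revive it.
The pending related arbitration from 2018-03-28 to 2018-11-25 does not toll the period, because no stated rule makes a pending arbitration a tolling event.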